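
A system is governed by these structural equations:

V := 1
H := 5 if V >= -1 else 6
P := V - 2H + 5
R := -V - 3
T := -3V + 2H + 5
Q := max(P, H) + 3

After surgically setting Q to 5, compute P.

-4

do(Q=5) replaces the equation Q := max(P, H) + 3 with the constant Q = 5.
P is not downstream of the intervention, so its value is determined by the original equations.
H = 5 if V >= -1 else 6  [with V=1]  = 5
P = V - 2H + 5  [with V=1, H=5]  = -4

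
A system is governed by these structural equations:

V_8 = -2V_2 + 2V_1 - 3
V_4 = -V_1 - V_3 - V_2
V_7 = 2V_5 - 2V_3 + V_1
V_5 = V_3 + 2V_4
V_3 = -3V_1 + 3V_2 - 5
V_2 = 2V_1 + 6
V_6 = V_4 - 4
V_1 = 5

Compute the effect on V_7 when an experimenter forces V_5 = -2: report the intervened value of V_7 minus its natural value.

136

Under do(V_5=-2), the mechanism V_5 = V_3 + 2V_4 is discarded; V_5 is fixed at -2.
V_2 = 2V_1 + 6  [with V_1=5]  = 16
V_3 = -3V_1 + 3V_2 - 5  [with V_1=5, V_2=16]  = 28
V_7 = 2V_5 - 2V_3 + V_1  [with V_5=-2, V_3=28, V_1=5]  = -55
Without intervention: V_2 = 2V_1 + 6  [with V_1=5]  = 16; V_3 = -3V_1 + 3V_2 - 5  [with V_1=5, V_2=16]  = 28; V_4 = -V_1 - V_3 - V_2  [with V_1=5, V_3=28, V_2=16]  = -49; V_5 = V_3 + 2V_4  [with V_3=28, V_4=-49]  = -70; V_7 = 2V_5 - 2V_3 + V_1  [with V_5=-70, V_3=28, V_1=5]  = -191.
Change = -55 − (-191) = 136.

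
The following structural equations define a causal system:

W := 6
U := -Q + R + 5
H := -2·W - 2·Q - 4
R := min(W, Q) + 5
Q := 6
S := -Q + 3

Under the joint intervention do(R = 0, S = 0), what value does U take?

The joint intervention fixes R = 0, S = 0, removing each variable's own equation.
U = -Q + R + 5  [with Q=6, R=0]  = -1

-1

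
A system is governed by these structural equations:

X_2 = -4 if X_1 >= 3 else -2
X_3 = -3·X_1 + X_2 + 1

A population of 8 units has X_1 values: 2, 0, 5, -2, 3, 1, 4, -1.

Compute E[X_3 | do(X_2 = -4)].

-7.5

Every unit gets X_2=-4 under the intervention. X_3 values become -9, -3, -18, 3, -12, -6, -15, 0; E[X_3|do(X_2=-4)] = -7.5.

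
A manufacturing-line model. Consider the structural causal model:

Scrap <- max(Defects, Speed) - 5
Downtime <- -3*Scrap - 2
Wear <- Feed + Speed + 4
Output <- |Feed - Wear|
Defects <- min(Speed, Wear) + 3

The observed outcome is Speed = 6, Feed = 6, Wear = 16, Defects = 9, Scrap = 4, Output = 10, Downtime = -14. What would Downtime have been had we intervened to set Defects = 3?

-5

The intervention breaks the incoming arrows to Defects: Defects <- min(Speed, Wear) + 3 no longer applies, and Defects = 3.
Scrap = max(Defects, Speed) - 5  [with Defects=3, Speed=6]  = 1
Downtime = -3*Scrap - 2  [with Scrap=1]  = -5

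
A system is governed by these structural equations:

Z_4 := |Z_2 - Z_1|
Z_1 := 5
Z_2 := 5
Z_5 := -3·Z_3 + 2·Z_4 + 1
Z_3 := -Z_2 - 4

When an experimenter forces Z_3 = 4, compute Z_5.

-11

do(Z_3=4) replaces the equation Z_3 := -Z_2 - 4 with the constant Z_3 = 4.
Z_4 = |Z_2 - Z_1|  [with Z_2=5, Z_1=5]  = 0
Z_5 = -3·Z_3 + 2·Z_4 + 1  [with Z_3=4, Z_4=0]  = -11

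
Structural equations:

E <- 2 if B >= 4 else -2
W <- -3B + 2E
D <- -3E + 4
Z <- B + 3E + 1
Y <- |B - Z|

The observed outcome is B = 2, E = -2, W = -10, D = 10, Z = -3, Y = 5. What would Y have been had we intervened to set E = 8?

25

Under do(E=8), the mechanism E <- 2 if B >= 4 else -2 is discarded; E is fixed at 8.
Z = B + 3E + 1  [with B=2, E=8]  = 27
Y = |B - Z|  [with B=2, Z=27]  = 25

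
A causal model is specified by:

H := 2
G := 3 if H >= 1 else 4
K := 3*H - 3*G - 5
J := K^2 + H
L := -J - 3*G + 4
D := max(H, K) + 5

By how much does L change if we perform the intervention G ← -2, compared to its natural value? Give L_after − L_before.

do(G=-2) replaces the equation G := 3 if H >= 1 else 4 with the constant G = -2.
K = 3*H - 3*G - 5  [with H=2, G=-2]  = 7
J = K^2 + H  [with K=7, H=2]  = 51
L = -J - 3*G + 4  [with J=51, G=-2]  = -41
Without intervention: G = 3 if H >= 1 else 4  [with H=2]  = 3; K = 3*H - 3*G - 5  [with H=2, G=3]  = -8; J = K^2 + H  [with K=-8, H=2]  = 66; L = -J - 3*G + 4  [with J=66, G=3]  = -71.
Change = -41 − (-71) = 30.

30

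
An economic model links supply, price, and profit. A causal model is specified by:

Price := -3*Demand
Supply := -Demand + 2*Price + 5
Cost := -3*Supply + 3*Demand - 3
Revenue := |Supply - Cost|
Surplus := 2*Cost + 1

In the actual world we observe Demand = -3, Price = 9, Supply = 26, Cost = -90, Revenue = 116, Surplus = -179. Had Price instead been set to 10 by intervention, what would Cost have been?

Under do(Price=10), the mechanism Price := -3*Demand is discarded; Price is fixed at 10.
Supply = -Demand + 2*Price + 5  [with Demand=-3, Price=10]  = 28
Cost = -3*Supply + 3*Demand - 3  [with Supply=28, Demand=-3]  = -96

-96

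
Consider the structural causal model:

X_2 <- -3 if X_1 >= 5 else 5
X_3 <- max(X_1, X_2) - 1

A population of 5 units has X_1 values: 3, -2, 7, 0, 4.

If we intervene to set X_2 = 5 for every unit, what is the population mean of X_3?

4.4

Every unit gets X_2=5 under the intervention. X_3 values become 4, 4, 6, 4, 4; E[X_3|do(X_2=5)] = 4.4.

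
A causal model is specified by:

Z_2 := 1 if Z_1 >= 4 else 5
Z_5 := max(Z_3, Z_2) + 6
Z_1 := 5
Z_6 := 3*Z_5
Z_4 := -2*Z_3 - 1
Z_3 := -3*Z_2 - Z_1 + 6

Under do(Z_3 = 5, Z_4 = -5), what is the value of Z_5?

Setting Z_3 = 5, Z_4 = -5 by intervention discards those variables' equations.
Z_2 = 1 if Z_1 >= 4 else 5  [with Z_1=5]  = 1
Z_5 = max(Z_3, Z_2) + 6  [with Z_3=5, Z_2=1]  = 11

11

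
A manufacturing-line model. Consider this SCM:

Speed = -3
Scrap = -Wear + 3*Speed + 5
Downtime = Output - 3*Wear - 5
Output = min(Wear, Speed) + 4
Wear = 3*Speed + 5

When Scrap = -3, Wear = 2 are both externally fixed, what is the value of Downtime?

-10

Setting Scrap = -3, Wear = 2 by intervention discards those variables' equations.
Output = min(Wear, Speed) + 4  [with Wear=2, Speed=-3]  = 1
Downtime = Output - 3*Wear - 5  [with Output=1, Wear=2]  = -10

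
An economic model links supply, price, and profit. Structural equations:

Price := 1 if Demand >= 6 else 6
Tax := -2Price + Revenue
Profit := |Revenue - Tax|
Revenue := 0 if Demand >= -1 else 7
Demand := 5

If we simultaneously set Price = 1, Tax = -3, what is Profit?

Setting Price = 1, Tax = -3 by intervention discards those variables' equations.
Revenue = 0 if Demand >= -1 else 7  [with Demand=5]  = 0
Profit = |Revenue - Tax|  [with Revenue=0, Tax=-3]  = 3

3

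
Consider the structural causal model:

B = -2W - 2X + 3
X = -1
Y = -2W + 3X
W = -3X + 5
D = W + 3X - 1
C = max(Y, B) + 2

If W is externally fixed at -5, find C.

17

Under do(W=-5), the mechanism W = -3X + 5 is discarded; W is fixed at -5.
B = -2W - 2X + 3  [with W=-5, X=-1]  = 15
Y = -2W + 3X  [with W=-5, X=-1]  = 7
C = max(Y, B) + 2  [with Y=7, B=15]  = 17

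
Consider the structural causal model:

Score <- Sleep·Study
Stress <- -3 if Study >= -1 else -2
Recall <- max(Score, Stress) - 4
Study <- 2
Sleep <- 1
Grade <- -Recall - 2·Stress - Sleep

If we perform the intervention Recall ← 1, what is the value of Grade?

The intervention breaks the incoming arrows to Recall: Recall <- max(Score, Stress) - 4 no longer applies, and Recall = 1.
Stress = -3 if Study >= -1 else -2  [with Study=2]  = -3
Grade = -Recall - 2·Stress - Sleep  [with Recall=1, Stress=-3, Sleep=1]  = 4

4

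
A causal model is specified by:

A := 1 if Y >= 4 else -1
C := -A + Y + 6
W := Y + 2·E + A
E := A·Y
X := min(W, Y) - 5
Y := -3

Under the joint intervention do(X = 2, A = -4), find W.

17

Under do(X = 2, A = -4), each intervened variable's structural equation is replaced by its fixed value.
E = A·Y  [with A=-4, Y=-3]  = 12
W = Y + 2·E + A  [with Y=-3, E=12, A=-4]  = 17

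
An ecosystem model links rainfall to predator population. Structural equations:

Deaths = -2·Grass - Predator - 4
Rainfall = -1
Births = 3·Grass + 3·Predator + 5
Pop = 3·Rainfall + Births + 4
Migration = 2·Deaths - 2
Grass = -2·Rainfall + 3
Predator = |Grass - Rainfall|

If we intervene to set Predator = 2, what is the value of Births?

The intervention breaks the incoming arrows to Predator: Predator = |Grass - Rainfall| no longer applies, and Predator = 2.
Grass = -2·Rainfall + 3  [with Rainfall=-1]  = 5
Births = 3·Grass + 3·Predator + 5  [with Grass=5, Predator=2]  = 26

26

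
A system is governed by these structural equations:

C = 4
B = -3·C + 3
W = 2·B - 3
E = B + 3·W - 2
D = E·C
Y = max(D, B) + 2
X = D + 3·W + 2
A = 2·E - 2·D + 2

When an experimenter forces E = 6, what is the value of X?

-37

The intervention breaks the incoming arrows to E: E = B + 3·W - 2 no longer applies, and E = 6.
B = -3·C + 3  [with C=4]  = -9
W = 2·B - 3  [with B=-9]  = -21
D = E·C  [with E=6, C=4]  = 24
X = D + 3·W + 2  [with D=24, W=-21]  = -37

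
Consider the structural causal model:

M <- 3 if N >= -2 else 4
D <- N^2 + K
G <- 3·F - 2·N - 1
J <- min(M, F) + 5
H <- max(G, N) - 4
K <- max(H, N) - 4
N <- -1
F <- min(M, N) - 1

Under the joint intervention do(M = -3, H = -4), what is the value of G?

Setting M = -3, H = -4 by intervention discards those variables' equations.
F = min(M, N) - 1  [with M=-3, N=-1]  = -4
G = 3·F - 2·N - 1  [with F=-4, N=-1]  = -11

-11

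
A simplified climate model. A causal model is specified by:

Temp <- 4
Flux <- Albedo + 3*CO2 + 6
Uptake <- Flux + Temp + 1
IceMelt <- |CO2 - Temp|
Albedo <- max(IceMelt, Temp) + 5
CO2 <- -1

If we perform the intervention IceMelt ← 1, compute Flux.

12

do(IceMelt=1) replaces the equation IceMelt <- |CO2 - Temp| with the constant IceMelt = 1.
Albedo = max(IceMelt, Temp) + 5  [with IceMelt=1, Temp=4]  = 9
Flux = Albedo + 3*CO2 + 6  [with Albedo=9, CO2=-1]  = 12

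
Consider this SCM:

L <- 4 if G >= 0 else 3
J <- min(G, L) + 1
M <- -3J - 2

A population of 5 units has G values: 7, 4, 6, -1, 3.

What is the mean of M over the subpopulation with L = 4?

Conditioning on L=4 selects the 4 unit(s) with G ∈ {7, 4, 6, 3}. Their M values: -17, -17, -17, -14. Mean = -16.25.

-16.25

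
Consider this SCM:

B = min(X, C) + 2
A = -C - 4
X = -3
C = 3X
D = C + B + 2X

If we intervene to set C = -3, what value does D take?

Under do(C=-3), the mechanism C = 3X is discarded; C is fixed at -3.
B = min(X, C) + 2  [with X=-3, C=-3]  = -1
D = C + B + 2X  [with C=-3, B=-1, X=-3]  = -10

-10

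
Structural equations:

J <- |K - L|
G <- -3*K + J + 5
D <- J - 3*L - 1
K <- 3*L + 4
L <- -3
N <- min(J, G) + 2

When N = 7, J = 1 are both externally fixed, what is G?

Under do(N = 7, J = 1), each intervened variable's structural equation is replaced by its fixed value.
K = 3*L + 4  [with L=-3]  = -5
G = -3*K + J + 5  [with K=-5, J=1]  = 21

21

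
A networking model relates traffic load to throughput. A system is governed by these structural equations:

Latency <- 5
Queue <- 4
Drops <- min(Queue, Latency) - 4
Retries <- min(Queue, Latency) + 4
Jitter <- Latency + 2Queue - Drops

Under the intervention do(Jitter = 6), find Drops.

do(Jitter=6) replaces the equation Jitter <- Latency + 2Queue - Drops with the constant Jitter = 6.
Drops is not downstream of the intervention, so its value is determined by the original equations.
Drops = min(Queue, Latency) - 4  [with Queue=4, Latency=5]  = 0

0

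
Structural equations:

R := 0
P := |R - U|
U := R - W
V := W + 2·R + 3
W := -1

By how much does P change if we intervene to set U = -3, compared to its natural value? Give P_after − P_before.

2

The intervention breaks the incoming arrows to U: U := R - W no longer applies, and U = -3.
P = |R - U|  [with R=0, U=-3]  = 3
Without intervention: U = R - W  [with R=0, W=-1]  = 1; P = |R - U|  [with R=0, U=1]  = 1.
Change = 3 − 1 = 2.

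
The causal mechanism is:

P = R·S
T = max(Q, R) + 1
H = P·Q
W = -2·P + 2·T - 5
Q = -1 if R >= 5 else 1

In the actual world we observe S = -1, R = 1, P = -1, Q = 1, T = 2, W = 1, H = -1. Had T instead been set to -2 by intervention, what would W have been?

-7

The intervention breaks the incoming arrows to T: T = max(Q, R) + 1 no longer applies, and T = -2.
P = R·S  [with R=1, S=-1]  = -1
W = -2·P + 2·T - 5  [with P=-1, T=-2]  = -7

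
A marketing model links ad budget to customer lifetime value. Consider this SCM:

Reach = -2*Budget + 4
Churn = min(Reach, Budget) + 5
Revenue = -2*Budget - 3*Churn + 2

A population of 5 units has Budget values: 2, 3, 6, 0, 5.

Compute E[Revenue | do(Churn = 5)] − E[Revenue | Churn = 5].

do(Churn=5) breaks Churn's dependence on Budget. With Churn=5 fixed, Revenue across the units is -17, -19, -25, -13, -23, mean -19.4.
E[Revenue|Churn=5] averages over only the 2 units with Churn=5 (Budget = 2, 0): Revenue = -17, -13, mean -15.
Difference = -19.4 − (-15) = -4.4.

-4.4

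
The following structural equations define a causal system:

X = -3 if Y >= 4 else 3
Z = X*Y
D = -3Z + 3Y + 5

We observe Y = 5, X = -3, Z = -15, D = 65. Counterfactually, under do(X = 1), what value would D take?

Under do(X=1), the mechanism X = -3 if Y >= 4 else 3 is discarded; X is fixed at 1.
Z = X*Y  [with X=1, Y=5]  = 5
D = -3Z + 3Y + 5  [with Z=5, Y=5]  = 5

5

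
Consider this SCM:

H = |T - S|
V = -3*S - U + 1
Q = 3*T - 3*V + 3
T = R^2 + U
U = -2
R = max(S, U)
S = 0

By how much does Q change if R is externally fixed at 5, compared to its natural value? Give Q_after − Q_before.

75

The intervention breaks the incoming arrows to R: R = max(S, U) no longer applies, and R = 5.
V = -3*S - U + 1  [with S=0, U=-2]  = 3
T = R^2 + U  [with R=5, U=-2]  = 23
Q = 3*T - 3*V + 3  [with T=23, V=3]  = 63
Without intervention: R = max(S, U)  [with S=0, U=-2]  = 0; V = -3*S - U + 1  [with S=0, U=-2]  = 3; T = R^2 + U  [with R=0, U=-2]  = -2; Q = 3*T - 3*V + 3  [with T=-2, V=3]  = -12.
Change = 63 − (-12) = 75.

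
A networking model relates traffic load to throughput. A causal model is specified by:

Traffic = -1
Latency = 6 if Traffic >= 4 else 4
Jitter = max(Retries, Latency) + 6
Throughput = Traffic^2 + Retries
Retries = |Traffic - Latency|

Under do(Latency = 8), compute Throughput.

10

do(Latency=8) replaces the equation Latency = 6 if Traffic >= 4 else 4 with the constant Latency = 8.
Retries = |Traffic - Latency|  [with Traffic=-1, Latency=8]  = 9
Throughput = Traffic^2 + Retries  [with Traffic=-1, Retries=9]  = 10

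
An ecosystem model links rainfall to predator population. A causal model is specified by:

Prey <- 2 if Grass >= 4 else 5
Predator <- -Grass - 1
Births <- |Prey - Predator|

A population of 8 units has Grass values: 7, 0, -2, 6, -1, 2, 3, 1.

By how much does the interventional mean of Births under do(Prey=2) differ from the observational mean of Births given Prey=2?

-4.5

Under do(Prey=2), Prey's equation is replaced by Prey=2 for every unit. Per-unit Births: 10, 3, 1, 9, 2, 5, 6, 4. Mean = 5.
Observing Prey=2 restricts to units where Prey's equation naturally yields 2: Grass ∈ {7, 6}. In that subpopulation Births = 10, 9, mean 9.5.
Difference = 5 − 9.5 = -4.5.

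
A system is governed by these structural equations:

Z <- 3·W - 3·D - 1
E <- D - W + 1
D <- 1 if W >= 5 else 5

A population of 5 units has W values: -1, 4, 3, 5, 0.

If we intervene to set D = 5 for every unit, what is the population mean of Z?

Every unit gets D=5 under the intervention. Z values become -19, -4, -7, -1, -16; E[Z|do(D=5)] = -9.4.

-9.4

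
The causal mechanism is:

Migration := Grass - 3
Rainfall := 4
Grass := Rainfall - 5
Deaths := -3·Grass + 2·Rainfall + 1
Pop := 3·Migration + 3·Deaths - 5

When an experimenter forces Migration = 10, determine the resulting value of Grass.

The intervention breaks the incoming arrows to Migration: Migration := Grass - 3 no longer applies, and Migration = 10.
Since Grass is not a descendant of the intervened variable, it is unaffected.
Grass = Rainfall - 5  [with Rainfall=4]  = -1

-1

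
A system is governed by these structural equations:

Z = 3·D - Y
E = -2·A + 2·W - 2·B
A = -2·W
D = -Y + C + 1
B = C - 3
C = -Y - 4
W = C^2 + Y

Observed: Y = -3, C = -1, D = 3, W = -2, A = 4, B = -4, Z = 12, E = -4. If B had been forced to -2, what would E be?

-8

Intervening sets B = -2 and removes its equation (B = C - 3).
C = -Y - 4  [with Y=-3]  = -1
W = C^2 + Y  [with C=-1, Y=-3]  = -2
A = -2·W  [with W=-2]  = 4
E = -2·A + 2·W - 2·B  [with A=4, W=-2, B=-2]  = -8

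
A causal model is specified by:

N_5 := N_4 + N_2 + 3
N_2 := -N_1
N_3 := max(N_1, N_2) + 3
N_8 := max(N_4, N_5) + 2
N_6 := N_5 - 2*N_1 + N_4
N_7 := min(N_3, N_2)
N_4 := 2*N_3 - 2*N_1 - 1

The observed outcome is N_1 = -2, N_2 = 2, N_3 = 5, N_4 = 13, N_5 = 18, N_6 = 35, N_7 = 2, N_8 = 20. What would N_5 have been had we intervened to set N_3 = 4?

do(N_3=4) replaces the equation N_3 := max(N_1, N_2) + 3 with the constant N_3 = 4.
N_2 = -N_1  [with N_1=-2]  = 2
N_4 = 2*N_3 - 2*N_1 - 1  [with N_3=4, N_1=-2]  = 11
N_5 = N_4 + N_2 + 3  [with N_4=11, N_2=2]  = 16

16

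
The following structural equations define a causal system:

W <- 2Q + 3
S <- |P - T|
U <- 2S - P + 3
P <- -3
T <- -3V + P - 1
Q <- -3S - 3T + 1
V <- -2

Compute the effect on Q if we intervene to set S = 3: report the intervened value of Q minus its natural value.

Intervening sets S = 3 and removes its equation (S <- |P - T|).
T = -3V + P - 1  [with V=-2, P=-3]  = 2
Q = -3S - 3T + 1  [with S=3, T=2]  = -14
Without intervention: T = -3V + P - 1  [with V=-2, P=-3]  = 2; S = |P - T|  [with P=-3, T=2]  = 5; Q = -3S - 3T + 1  [with S=5, T=2]  = -20.
Change = -14 − (-20) = 6.

6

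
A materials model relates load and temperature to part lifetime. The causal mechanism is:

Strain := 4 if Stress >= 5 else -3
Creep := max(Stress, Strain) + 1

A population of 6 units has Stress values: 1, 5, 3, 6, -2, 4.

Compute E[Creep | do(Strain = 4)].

5.5

The intervention sets Strain=4 in all 6 units regardless of Stress. Recomputing Creep per unit gives 5, 6, 5, 7, 5, 5; average 5.5.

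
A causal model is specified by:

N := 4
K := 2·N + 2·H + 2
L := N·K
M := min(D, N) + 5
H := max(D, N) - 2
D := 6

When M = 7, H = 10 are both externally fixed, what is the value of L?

Setting M = 7, H = 10 by intervention discards those variables' equations.
K = 2·N + 2·H + 2  [with N=4, H=10]  = 30
L = N·K  [with N=4, K=30]  = 120

120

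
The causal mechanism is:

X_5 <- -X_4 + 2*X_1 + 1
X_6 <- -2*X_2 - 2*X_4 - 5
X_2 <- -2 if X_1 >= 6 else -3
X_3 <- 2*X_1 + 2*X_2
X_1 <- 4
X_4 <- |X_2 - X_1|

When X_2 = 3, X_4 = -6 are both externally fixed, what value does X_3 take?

14

The joint intervention fixes X_2 = 3, X_4 = -6, removing each variable's own equation.
X_3 = 2*X_1 + 2*X_2  [with X_1=4, X_2=3]  = 14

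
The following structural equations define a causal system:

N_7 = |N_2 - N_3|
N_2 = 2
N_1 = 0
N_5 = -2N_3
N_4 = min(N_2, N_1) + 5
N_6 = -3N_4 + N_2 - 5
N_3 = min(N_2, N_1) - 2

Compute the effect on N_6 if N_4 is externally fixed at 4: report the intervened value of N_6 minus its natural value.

Under do(N_4=4), the mechanism N_4 = min(N_2, N_1) + 5 is discarded; N_4 is fixed at 4.
N_6 = -3N_4 + N_2 - 5  [with N_4=4, N_2=2]  = -15
Without intervention: N_4 = min(N_2, N_1) + 5  [with N_2=2, N_1=0]  = 5; N_6 = -3N_4 + N_2 - 5  [with N_4=5, N_2=2]  = -18.
Change = -15 − (-18) = 3.

3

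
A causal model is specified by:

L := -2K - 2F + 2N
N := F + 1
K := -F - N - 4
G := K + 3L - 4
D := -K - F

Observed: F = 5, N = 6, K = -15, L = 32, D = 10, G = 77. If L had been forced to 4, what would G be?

-7

Under do(L=4), the mechanism L := -2K - 2F + 2N is discarded; L is fixed at 4.
N = F + 1  [with F=5]  = 6
K = -F - N - 4  [with F=5, N=6]  = -15
G = K + 3L - 4  [with K=-15, L=4]  = -7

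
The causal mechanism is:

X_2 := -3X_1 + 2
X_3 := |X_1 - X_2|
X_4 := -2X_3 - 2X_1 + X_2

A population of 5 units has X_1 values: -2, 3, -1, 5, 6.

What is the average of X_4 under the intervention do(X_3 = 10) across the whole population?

Under do(X_3=10), X_3's equation is replaced by X_3=10 for every unit. Per-unit X_4: -8, -33, -13, -43, -48. Mean = -29.

-29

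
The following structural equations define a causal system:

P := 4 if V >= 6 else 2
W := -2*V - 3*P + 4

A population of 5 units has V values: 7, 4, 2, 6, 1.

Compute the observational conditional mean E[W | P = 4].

Observing P=4 restricts to units where P's equation naturally yields 4: V ∈ {7, 6}. In that subpopulation W = -22, -20, mean -21.

-21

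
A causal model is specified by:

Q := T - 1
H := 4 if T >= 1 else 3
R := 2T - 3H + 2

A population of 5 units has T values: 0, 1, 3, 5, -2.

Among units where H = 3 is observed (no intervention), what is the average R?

-9

Observing H=3 restricts to units where H's equation naturally yields 3: T ∈ {0, -2}. In that subpopulation R = -7, -11, mean -9.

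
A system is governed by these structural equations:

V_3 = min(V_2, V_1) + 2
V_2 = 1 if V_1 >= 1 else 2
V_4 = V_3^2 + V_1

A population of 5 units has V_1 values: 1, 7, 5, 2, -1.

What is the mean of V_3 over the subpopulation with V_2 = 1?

Observing V_2=1 restricts to units where V_2's equation naturally yields 1: V_1 ∈ {1, 7, 5, 2}. In that subpopulation V_3 = 3, 3, 3, 3, mean 3.

3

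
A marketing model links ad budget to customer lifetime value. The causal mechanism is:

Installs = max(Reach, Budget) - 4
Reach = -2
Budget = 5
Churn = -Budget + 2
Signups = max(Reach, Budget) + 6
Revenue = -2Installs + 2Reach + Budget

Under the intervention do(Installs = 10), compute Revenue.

-19

The intervention breaks the incoming arrows to Installs: Installs = max(Reach, Budget) - 4 no longer applies, and Installs = 10.
Revenue = -2Installs + 2Reach + Budget  [with Installs=10, Reach=-2, Budget=5]  = -19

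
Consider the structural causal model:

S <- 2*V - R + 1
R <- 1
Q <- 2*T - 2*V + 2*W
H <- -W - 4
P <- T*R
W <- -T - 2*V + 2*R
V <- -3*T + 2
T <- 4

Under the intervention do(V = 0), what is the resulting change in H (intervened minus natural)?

20

The intervention breaks the incoming arrows to V: V <- -3*T + 2 no longer applies, and V = 0.
W = -T - 2*V + 2*R  [with T=4, V=0, R=1]  = -2
H = -W - 4  [with W=-2]  = -2
Without intervention: V = -3*T + 2  [with T=4]  = -10; W = -T - 2*V + 2*R  [with T=4, V=-10, R=1]  = 18; H = -W - 4  [with W=18]  = -22.
Change = -2 − (-22) = 20.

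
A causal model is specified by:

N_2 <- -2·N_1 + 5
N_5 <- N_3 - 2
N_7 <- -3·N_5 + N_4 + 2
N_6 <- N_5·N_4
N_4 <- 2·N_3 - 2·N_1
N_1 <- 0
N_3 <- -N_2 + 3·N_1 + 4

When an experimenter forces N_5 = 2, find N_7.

-6

Under do(N_5=2), the mechanism N_5 <- N_3 - 2 is discarded; N_5 is fixed at 2.
N_2 = -2·N_1 + 5  [with N_1=0]  = 5
N_3 = -N_2 + 3·N_1 + 4  [with N_2=5, N_1=0]  = -1
N_4 = 2·N_3 - 2·N_1  [with N_3=-1, N_1=0]  = -2
N_7 = -3·N_5 + N_4 + 2  [with N_5=2, N_4=-2]  = -6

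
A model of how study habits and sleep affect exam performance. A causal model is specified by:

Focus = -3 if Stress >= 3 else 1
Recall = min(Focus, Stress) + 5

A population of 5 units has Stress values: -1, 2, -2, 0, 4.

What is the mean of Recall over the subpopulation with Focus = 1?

4.5

Observing Focus=1 restricts to units where Focus's equation naturally yields 1: Stress ∈ {-1, 2, -2, 0}. In that subpopulation Recall = 4, 6, 3, 5, mean 4.5.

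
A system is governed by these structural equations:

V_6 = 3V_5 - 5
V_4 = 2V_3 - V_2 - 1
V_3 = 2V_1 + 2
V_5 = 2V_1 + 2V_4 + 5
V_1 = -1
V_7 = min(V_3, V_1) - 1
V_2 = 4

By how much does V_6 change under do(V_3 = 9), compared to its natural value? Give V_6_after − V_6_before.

108

The intervention breaks the incoming arrows to V_3: V_3 = 2V_1 + 2 no longer applies, and V_3 = 9.
V_4 = 2V_3 - V_2 - 1  [with V_3=9, V_2=4]  = 13
V_5 = 2V_1 + 2V_4 + 5  [with V_1=-1, V_4=13]  = 29
V_6 = 3V_5 - 5  [with V_5=29]  = 82
Without intervention: V_3 = 2V_1 + 2  [with V_1=-1]  = 0; V_4 = 2V_3 - V_2 - 1  [with V_3=0, V_2=4]  = -5; V_5 = 2V_1 + 2V_4 + 5  [with V_1=-1, V_4=-5]  = -7; V_6 = 3V_5 - 5  [with V_5=-7]  = -26.
Change = 82 − (-26) = 108.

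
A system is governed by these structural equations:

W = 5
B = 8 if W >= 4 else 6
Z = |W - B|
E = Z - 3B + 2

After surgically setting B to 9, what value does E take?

-21

Under do(B=9), the mechanism B = 8 if W >= 4 else 6 is discarded; B is fixed at 9.
Z = |W - B|  [with W=5, B=9]  = 4
E = Z - 3B + 2  [with Z=4, B=9]  = -21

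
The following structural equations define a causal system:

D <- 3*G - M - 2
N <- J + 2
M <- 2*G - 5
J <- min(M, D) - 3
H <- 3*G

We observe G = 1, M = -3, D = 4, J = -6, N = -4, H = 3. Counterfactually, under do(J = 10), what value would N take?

Intervening sets J = 10 and removes its equation (J <- min(M, D) - 3).
N = J + 2  [with J=10]  = 12

12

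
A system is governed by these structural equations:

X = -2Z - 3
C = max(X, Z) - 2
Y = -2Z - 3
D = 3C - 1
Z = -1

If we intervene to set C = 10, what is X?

Under do(C=10), the mechanism C = max(X, Z) - 2 is discarded; C is fixed at 10.
Since X is not a descendant of the intervened variable, it is unaffected.
X = -2Z - 3  [with Z=-1]  = -1

-1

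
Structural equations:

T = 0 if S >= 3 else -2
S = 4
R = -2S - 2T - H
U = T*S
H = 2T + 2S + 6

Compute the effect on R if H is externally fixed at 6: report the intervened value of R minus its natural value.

do(H=6) replaces the equation H = 2T + 2S + 6 with the constant H = 6.
T = 0 if S >= 3 else -2  [with S=4]  = 0
R = -2S - 2T - H  [with S=4, T=0, H=6]  = -14
Without intervention: T = 0 if S >= 3 else -2  [with S=4]  = 0; H = 2T + 2S + 6  [with T=0, S=4]  = 14; R = -2S - 2T - H  [with S=4, T=0, H=14]  = -22.
Change = -14 − (-22) = 8.

8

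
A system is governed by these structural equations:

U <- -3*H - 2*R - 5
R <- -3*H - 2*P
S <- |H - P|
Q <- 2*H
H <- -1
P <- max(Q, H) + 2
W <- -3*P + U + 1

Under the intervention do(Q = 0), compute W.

Under do(Q=0), the mechanism Q <- 2*H is discarded; Q is fixed at 0.
P = max(Q, H) + 2  [with Q=0, H=-1]  = 2
R = -3*H - 2*P  [with H=-1, P=2]  = -1
U = -3*H - 2*R - 5  [with H=-1, R=-1]  = 0
W = -3*P + U + 1  [with P=2, U=0]  = -5

-5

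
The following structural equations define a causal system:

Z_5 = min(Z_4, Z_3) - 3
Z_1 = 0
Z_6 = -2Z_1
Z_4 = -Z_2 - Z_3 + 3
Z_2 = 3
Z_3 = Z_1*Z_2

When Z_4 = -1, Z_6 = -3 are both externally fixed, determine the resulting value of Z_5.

-4

Setting Z_4 = -1, Z_6 = -3 by intervention discards those variables' equations.
Z_3 = Z_1*Z_2  [with Z_1=0, Z_2=3]  = 0
Z_5 = min(Z_4, Z_3) - 3  [with Z_4=-1, Z_3=0]  = -4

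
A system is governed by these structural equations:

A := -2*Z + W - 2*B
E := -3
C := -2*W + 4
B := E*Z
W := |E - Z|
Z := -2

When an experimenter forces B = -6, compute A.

17

Under do(B=-6), the mechanism B := E*Z is discarded; B is fixed at -6.
W = |E - Z|  [with E=-3, Z=-2]  = 1
A = -2*Z + W - 2*B  [with Z=-2, W=1, B=-6]  = 17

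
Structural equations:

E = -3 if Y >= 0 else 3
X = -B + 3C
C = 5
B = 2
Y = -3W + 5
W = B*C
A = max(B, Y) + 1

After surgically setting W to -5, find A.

The intervention breaks the incoming arrows to W: W = B*C no longer applies, and W = -5.
Y = -3W + 5  [with W=-5]  = 20
A = max(B, Y) + 1  [with B=2, Y=20]  = 21

21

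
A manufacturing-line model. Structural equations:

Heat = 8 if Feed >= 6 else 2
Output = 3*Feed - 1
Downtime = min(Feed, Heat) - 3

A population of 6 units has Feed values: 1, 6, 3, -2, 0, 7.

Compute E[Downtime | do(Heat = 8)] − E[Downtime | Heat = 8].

The intervention sets Heat=8 in all 6 units regardless of Feed. Recomputing Downtime per unit gives -2, 3, 0, -5, -3, 4; average -0.5.
Conditioning on Heat=8 selects the 2 unit(s) with Feed ∈ {6, 7}. Their Downtime values: 3, 4. Mean = 3.5.
Difference = -0.5 − 3.5 = -4.

-4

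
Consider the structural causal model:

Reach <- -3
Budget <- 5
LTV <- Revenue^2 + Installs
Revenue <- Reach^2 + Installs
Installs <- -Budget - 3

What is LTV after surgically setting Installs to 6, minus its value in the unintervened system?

do(Installs=6) replaces the equation Installs <- -Budget - 3 with the constant Installs = 6.
Revenue = Reach^2 + Installs  [with Reach=-3, Installs=6]  = 15
LTV = Revenue^2 + Installs  [with Revenue=15, Installs=6]  = 231
Without intervention: Installs = -Budget - 3  [with Budget=5]  = -8; Revenue = Reach^2 + Installs  [with Reach=-3, Installs=-8]  = 1; LTV = Revenue^2 + Installs  [with Revenue=1, Installs=-8]  = -7.
Change = 231 − (-7) = 238.

238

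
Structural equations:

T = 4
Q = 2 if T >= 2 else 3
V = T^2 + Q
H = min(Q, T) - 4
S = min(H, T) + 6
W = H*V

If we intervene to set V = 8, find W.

-16

The intervention breaks the incoming arrows to V: V = T^2 + Q no longer applies, and V = 8.
Q = 2 if T >= 2 else 3  [with T=4]  = 2
H = min(Q, T) - 4  [with Q=2, T=4]  = -2
W = H*V  [with H=-2, V=8]  = -16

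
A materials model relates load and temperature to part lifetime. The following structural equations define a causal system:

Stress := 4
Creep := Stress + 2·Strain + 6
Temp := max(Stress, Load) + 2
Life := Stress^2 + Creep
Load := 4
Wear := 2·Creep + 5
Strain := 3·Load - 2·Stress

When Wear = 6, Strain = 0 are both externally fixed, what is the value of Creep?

10

Under do(Wear = 6, Strain = 0), each intervened variable's structural equation is replaced by its fixed value.
Creep = Stress + 2·Strain + 6  [with Stress=4, Strain=0]  = 10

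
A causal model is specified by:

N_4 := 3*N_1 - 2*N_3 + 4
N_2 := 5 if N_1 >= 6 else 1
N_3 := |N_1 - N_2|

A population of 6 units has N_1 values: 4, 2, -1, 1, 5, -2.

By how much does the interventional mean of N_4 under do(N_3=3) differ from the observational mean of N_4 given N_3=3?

do(N_3=3) breaks N_3's dependence on N_1. With N_3=3 fixed, N_4 across the units is 10, 4, -5, 1, 13, -8, mean 2.5.
Conditioning on N_3=3 selects the 2 unit(s) with N_1 ∈ {4, -2}. Their N_4 values: 10, -8. Mean = 1.
Difference = 2.5 − 1 = 1.5.

1.5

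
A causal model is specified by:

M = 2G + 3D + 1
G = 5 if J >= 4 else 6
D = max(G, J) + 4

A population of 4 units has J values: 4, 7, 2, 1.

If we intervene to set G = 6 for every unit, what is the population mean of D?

10.25

Every unit gets G=6 under the intervention. D values become 10, 11, 10, 10; E[D|do(G=6)] = 10.25.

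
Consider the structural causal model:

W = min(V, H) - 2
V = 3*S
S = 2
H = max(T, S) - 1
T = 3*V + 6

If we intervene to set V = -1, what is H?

2

Under do(V=-1), the mechanism V = 3*S is discarded; V is fixed at -1.
T = 3*V + 6  [with V=-1]  = 3
H = max(T, S) - 1  [with T=3, S=2]  = 2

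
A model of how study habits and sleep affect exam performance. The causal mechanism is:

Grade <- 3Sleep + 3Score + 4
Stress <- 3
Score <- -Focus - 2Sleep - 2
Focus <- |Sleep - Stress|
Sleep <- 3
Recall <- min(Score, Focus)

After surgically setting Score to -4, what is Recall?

-4

Intervening sets Score = -4 and removes its equation (Score <- -Focus - 2Sleep - 2).
Focus = |Sleep - Stress|  [with Sleep=3, Stress=3]  = 0
Recall = min(Score, Focus)  [with Score=-4, Focus=0]  = -4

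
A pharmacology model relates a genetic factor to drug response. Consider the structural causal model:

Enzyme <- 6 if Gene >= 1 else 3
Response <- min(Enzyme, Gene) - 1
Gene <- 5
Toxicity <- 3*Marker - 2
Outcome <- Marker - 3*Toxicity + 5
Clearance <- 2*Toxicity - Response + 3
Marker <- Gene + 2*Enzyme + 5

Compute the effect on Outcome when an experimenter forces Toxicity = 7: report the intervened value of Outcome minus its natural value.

Under do(Toxicity=7), the mechanism Toxicity <- 3*Marker - 2 is discarded; Toxicity is fixed at 7.
Enzyme = 6 if Gene >= 1 else 3  [with Gene=5]  = 6
Marker = Gene + 2*Enzyme + 5  [with Gene=5, Enzyme=6]  = 22
Outcome = Marker - 3*Toxicity + 5  [with Marker=22, Toxicity=7]  = 6
Without intervention: Enzyme = 6 if Gene >= 1 else 3  [with Gene=5]  = 6; Marker = Gene + 2*Enzyme + 5  [with Gene=5, Enzyme=6]  = 22; Toxicity = 3*Marker - 2  [with Marker=22]  = 64; Outcome = Marker - 3*Toxicity + 5  [with Marker=22, Toxicity=64]  = -165.
Change = 6 − (-165) = 171.

171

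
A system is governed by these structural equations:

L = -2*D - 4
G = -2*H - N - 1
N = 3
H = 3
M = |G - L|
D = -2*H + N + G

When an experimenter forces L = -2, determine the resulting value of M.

The intervention breaks the incoming arrows to L: L = -2*D - 4 no longer applies, and L = -2.
G = -2*H - N - 1  [with H=3, N=3]  = -10
M = |G - L|  [with G=-10, L=-2]  = 8

8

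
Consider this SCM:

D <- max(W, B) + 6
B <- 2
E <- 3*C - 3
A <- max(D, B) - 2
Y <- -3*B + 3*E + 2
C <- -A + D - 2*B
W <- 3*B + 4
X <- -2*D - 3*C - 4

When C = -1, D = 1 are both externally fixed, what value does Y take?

Under do(C = -1, D = 1), each intervened variable's structural equation is replaced by its fixed value.
E = 3*C - 3  [with C=-1]  = -6
Y = -3*B + 3*E + 2  [with B=2, E=-6]  = -22

-22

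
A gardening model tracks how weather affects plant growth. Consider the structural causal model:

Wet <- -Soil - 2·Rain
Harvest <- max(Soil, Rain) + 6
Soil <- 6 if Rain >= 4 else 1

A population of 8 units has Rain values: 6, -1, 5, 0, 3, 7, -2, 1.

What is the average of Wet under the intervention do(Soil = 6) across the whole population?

-10.75

Every unit gets Soil=6 under the intervention. Wet values become -18, -4, -16, -6, -12, -20, -2, -8; E[Wet|do(Soil=6)] = -10.75.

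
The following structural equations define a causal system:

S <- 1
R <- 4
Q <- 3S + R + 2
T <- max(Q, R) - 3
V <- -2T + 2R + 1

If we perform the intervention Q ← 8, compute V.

-1

do(Q=8) replaces the equation Q <- 3S + R + 2 with the constant Q = 8.
T = max(Q, R) - 3  [with Q=8, R=4]  = 5
V = -2T + 2R + 1  [with T=5, R=4]  = -1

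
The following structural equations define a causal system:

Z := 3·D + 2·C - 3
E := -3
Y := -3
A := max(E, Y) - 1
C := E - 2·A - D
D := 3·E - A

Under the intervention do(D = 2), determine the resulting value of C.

Intervening sets D = 2 and removes its equation (D := 3·E - A).
A = max(E, Y) - 1  [with E=-3, Y=-3]  = -4
C = E - 2·A - D  [with E=-3, A=-4, D=2]  = 3

3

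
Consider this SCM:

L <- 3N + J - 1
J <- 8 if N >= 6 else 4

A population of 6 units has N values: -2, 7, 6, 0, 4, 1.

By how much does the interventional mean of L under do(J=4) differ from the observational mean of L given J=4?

5.75

do(J=4) breaks J's dependence on N. With J=4 fixed, L across the units is -3, 24, 21, 3, 15, 6, mean 11.
E[L|J=4] averages over only the 4 units with J=4 (N = -2, 0, 4, 1): L = -3, 3, 15, 6, mean 5.25.
Difference = 11 − 5.25 = 5.75.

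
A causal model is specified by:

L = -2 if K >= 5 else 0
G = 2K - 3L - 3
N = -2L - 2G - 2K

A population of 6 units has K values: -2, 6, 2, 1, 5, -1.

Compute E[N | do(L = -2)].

Every unit gets L=-2 under the intervention. N values become 10, -38, -14, -8, -32, 4; E[N|do(L=-2)] = -13.

-13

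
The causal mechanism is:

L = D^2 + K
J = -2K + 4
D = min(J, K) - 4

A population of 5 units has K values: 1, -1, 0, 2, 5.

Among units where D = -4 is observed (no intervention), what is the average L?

17

Observing D=-4 restricts to units where D's equation naturally yields -4: K ∈ {0, 2}. In that subpopulation L = 16, 18, mean 17.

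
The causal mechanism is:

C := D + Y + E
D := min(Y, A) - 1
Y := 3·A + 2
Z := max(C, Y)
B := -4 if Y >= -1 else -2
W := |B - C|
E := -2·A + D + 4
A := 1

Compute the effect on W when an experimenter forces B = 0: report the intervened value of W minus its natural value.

-4

Intervening sets B = 0 and removes its equation (B := -4 if Y >= -1 else -2).
Y = 3·A + 2  [with A=1]  = 5
D = min(Y, A) - 1  [with Y=5, A=1]  = 0
E = -2·A + D + 4  [with A=1, D=0]  = 2
C = D + Y + E  [with D=0, Y=5, E=2]  = 7
W = |B - C|  [with B=0, C=7]  = 7
Without intervention: Y = 3·A + 2  [with A=1]  = 5; D = min(Y, A) - 1  [with Y=5, A=1]  = 0; E = -2·A + D + 4  [with A=1, D=0]  = 2; C = D + Y + E  [with D=0, Y=5, E=2]  = 7; B = -4 if Y >= -1 else -2  [with Y=5]  = -4; W = |B - C|  [with B=-4, C=7]  = 11.
Change = 7 − 11 = -4.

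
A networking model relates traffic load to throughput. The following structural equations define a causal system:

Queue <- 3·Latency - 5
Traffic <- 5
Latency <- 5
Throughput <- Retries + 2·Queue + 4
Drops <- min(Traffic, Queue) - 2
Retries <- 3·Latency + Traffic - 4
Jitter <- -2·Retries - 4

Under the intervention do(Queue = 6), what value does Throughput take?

The intervention breaks the incoming arrows to Queue: Queue <- 3·Latency - 5 no longer applies, and Queue = 6.
Retries = 3·Latency + Traffic - 4  [with Latency=5, Traffic=5]  = 16
Throughput = Retries + 2·Queue + 4  [with Retries=16, Queue=6]  = 32

32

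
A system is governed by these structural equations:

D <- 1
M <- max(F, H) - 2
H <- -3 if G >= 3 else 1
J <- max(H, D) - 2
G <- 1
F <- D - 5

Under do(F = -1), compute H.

Under do(F=-1), the mechanism F <- D - 5 is discarded; F is fixed at -1.
Since H is not a descendant of the intervened variable, it is unaffected.
H = -3 if G >= 3 else 1  [with G=1]  = 1

1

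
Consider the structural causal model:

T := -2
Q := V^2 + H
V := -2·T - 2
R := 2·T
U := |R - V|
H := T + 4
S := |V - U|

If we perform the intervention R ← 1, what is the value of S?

Under do(R=1), the mechanism R := 2·T is discarded; R is fixed at 1.
V = -2·T - 2  [with T=-2]  = 2
U = |R - V|  [with R=1, V=2]  = 1
S = |V - U|  [with V=2, U=1]  = 1

1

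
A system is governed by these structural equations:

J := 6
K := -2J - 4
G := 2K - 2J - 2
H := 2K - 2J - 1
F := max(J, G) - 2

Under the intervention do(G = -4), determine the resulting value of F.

4

do(G=-4) replaces the equation G := 2K - 2J - 2 with the constant G = -4.
F = max(J, G) - 2  [with J=6, G=-4]  = 4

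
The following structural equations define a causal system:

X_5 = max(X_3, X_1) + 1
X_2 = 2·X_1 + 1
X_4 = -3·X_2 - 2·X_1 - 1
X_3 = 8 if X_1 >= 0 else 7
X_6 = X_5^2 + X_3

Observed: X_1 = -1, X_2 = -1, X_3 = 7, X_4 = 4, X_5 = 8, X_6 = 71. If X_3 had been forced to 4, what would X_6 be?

29

The intervention breaks the incoming arrows to X_3: X_3 = 8 if X_1 >= 0 else 7 no longer applies, and X_3 = 4.
X_5 = max(X_3, X_1) + 1  [with X_3=4, X_1=-1]  = 5
X_6 = X_5^2 + X_3  [with X_5=5, X_3=4]  = 29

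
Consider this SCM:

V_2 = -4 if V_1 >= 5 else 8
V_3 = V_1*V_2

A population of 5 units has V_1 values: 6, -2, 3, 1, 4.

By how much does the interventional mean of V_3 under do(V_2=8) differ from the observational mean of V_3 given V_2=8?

7.2

Under do(V_2=8), V_2's equation is replaced by V_2=8 for every unit. Per-unit V_3: 48, -16, 24, 8, 32. Mean = 19.2.
Observing V_2=8 restricts to units where V_2's equation naturally yields 8: V_1 ∈ {-2, 3, 1, 4}. In that subpopulation V_3 = -16, 24, 8, 32, mean 12.
Difference = 19.2 − 12 = 7.2.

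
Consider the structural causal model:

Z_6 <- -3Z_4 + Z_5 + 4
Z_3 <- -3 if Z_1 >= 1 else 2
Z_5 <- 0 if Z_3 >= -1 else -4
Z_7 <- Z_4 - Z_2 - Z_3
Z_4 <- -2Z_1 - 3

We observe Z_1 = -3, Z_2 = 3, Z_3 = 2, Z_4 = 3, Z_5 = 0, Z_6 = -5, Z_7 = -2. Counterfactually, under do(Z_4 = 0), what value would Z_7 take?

The intervention breaks the incoming arrows to Z_4: Z_4 <- -2Z_1 - 3 no longer applies, and Z_4 = 0.
Z_3 = -3 if Z_1 >= 1 else 2  [with Z_1=-3]  = 2
Z_7 = Z_4 - Z_2 - Z_3  [with Z_4=0, Z_2=3, Z_3=2]  = -5

-5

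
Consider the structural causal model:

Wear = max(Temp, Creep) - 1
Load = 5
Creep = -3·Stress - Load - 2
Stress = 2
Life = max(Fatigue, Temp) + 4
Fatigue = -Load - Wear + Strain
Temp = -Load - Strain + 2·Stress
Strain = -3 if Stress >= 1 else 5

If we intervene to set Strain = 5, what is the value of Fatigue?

7

The intervention breaks the incoming arrows to Strain: Strain = -3 if Stress >= 1 else 5 no longer applies, and Strain = 5.
Temp = -Load - Strain + 2·Stress  [with Load=5, Strain=5, Stress=2]  = -6
Creep = -3·Stress - Load - 2  [with Stress=2, Load=5]  = -13
Wear = max(Temp, Creep) - 1  [with Temp=-6, Creep=-13]  = -7
Fatigue = -Load - Wear + Strain  [with Load=5, Wear=-7, Strain=5]  = 7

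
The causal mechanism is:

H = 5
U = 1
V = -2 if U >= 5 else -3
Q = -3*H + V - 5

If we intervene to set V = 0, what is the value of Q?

-20

The intervention breaks the incoming arrows to V: V = -2 if U >= 5 else -3 no longer applies, and V = 0.
Q = -3*H + V - 5  [with H=5, V=0]  = -20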